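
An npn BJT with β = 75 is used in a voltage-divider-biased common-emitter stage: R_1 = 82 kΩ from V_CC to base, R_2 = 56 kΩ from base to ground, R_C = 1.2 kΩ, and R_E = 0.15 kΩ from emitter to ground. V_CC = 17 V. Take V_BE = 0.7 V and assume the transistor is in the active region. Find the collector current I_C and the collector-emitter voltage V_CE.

I_C ≈ 10 mA, V_CE ≈ 2.9 V

Thevenize the base divider: V_Th = V_CC·R_2/(R_1+R_2) = 17×56/138 = 6.9 V, R_Th = R_1‖R_2 = 33.3 kΩ.
Base-emitter loop: V_Th = I_B·R_Th + V_BE + (β+1)I_B·R_E, so I_B = (6.9 − 0.7) / (33.3 + 76×0.15) = 0.139 mA.
I_C = β·I_B = 75×0.139 = 10.4 mA, and I_E = (β+1)I_B = 10.5 mA.
V_CE = V_CC − I_C·R_C − I_E·R_E = 17 − 10.4×1.2 − 10.5×0.15 = 2.93 V.
V_CE = 2.93 V > 0.2 V confirms active-region operation.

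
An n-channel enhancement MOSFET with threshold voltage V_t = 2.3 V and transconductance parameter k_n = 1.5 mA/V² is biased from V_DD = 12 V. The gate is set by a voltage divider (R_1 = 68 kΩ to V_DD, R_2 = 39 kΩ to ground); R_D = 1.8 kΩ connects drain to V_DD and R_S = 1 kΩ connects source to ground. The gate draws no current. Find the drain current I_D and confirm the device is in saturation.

I_D ≈ 0.95 mA

V_G = V_DD·R_2/(R_1+R_2) = 12×39/107 = 4.37 V.
Assume saturation: I_D = (k_n/2)(V_GS − V_t)² with V_GS = V_G − I_D·R_S = 4.37 − 1·I_D.
Substituting gives 0.75·I_D² − 4.11·I_D + 3.23 = 0, with roots I_D = 0.949 or 4.53 mA.
The root I_D = 4.53 mA gives V_GS = -0.158 V ≤ V_t, so take I_D = 0.949 mA.
Then V_GS = 3.42 V and V_DS = V_DD − I_D(R_D+R_S) = 12 − 0.949×2.8 = 9.34 V.
Saturation requires V_DS ≥ V_GS − V_t = 1.12 V; 9.34 ≥ 1.12 ✓.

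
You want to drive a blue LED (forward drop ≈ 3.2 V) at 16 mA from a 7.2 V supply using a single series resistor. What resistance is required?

R ≈ 0.25 kΩ

The resistor drops V_S − V_D = 7.2 − 3.2 = 4 V at 16 mA.
R = 4 V / 16 mA = 0.25 kΩ.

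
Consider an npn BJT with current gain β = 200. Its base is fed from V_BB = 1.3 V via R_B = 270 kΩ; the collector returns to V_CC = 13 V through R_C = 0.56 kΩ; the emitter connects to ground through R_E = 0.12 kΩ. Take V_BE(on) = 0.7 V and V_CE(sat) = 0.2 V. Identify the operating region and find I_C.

active; I_C ≈ 0.41 mA

Assume active. Base-emitter loop: I_B = (V_BB − V_BE)/(R_B + (β+1)R_E) = (1.3 − 0.7)/(270 + 201×0.12) = 0.00204 mA.
I_C = β·I_B = 200×0.00204 = 0.408 mA.
V_CE = V_CC − I_C·R_C − I_E·R_E = 13 − 0.408×0.56 − 0.41×0.12 = 12.7 V > V_CE(sat), so the active-region assumption holds.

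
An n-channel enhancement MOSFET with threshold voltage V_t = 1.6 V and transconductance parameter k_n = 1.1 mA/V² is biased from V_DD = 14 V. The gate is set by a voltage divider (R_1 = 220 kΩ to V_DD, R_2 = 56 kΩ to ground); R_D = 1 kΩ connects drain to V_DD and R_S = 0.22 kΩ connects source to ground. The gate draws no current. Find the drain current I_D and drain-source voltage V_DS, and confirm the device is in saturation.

I_D ≈ 0.66 mA, V_DS ≈ 13 V

V_G = V_DD·R_2/(R_1+R_2) = 14×56/276 = 2.84 V.
Assume saturation: I_D = (k_n/2)(V_GS − V_t)² with V_GS = V_G − I_D·R_S = 2.84 − 0.22·I_D.
Substituting gives 0.0266·I_D² − 1.3·I_D + 0.846 = 0, with roots I_D = 0.66 or 48.2 mA.
The root I_D = 48.2 mA gives V_GS = -7.76 V ≤ V_t, so take I_D = 0.66 mA.
Then V_GS = 2.7 V and V_DS = V_DD − I_D(R_D+R_S) = 14 − 0.66×1.22 = 13.2 V.
Saturation requires V_DS ≥ V_GS − V_t = 1.1 V; 13.2 ≥ 1.1 ✓.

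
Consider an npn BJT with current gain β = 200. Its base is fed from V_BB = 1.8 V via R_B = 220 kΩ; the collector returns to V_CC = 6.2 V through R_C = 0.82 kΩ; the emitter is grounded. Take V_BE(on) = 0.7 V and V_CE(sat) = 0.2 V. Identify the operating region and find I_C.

Assume active. Base-emitter loop: I_B = (V_BB − V_BE)/R_B = (1.8 − 0.7)/220 = 0.005 mA.
I_C = β·I_B = 200×0.005 = 1 mA.
V_CE = V_CC − I_C·R_C = 6.2 − 1×0.82 = 5.38 V > V_CE(sat), so the active-region assumption holds.

active; I_C ≈ 1 mA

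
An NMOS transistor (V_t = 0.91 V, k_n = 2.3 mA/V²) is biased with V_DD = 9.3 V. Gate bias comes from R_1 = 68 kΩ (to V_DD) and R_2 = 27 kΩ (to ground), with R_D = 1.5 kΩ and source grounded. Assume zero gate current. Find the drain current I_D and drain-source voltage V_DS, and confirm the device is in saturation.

I_D ≈ 3.5 mA, V_DS ≈ 4.1 V

V_G = V_DD·R_2/(R_1+R_2) = 9.3×27/95 = 2.64 V. With the source grounded, V_GS = V_G = 2.64 V.
Assume saturation: I_D = (k_n/2)(V_GS − V_t)² = (2.3/2)×(2.64 − 0.91)² = 1.15×1.73² = 3.45 mA.
V_DS = V_DD − I_D·R_D = 9.3 − 3.45×1.5 = 4.12 V.
Saturation requires V_DS ≥ V_GS − V_t = 1.73 V; 4.12 ≥ 1.73 ✓.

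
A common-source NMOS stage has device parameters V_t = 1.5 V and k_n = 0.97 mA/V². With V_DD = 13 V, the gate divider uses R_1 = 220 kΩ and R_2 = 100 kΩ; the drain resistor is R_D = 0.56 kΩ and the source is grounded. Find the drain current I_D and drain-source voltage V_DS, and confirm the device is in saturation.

V_G = V_DD·R_2/(R_1+R_2) = 13×100/320 = 4.06 V. With the source grounded, V_GS = V_G = 4.06 V.
Assume saturation: I_D = (k_n/2)(V_GS − V_t)² = (0.97/2)×(4.06 − 1.5)² = 0.485×2.56² = 3.18 mA.
V_DS = V_DD − I_D·R_D = 13 − 3.18×0.56 = 11.2 V.
Saturation requires V_DS ≥ V_GS − V_t = 2.56 V; 11.2 ≥ 2.56 ✓.

I_D ≈ 3.2 mA, V_DS ≈ 11 V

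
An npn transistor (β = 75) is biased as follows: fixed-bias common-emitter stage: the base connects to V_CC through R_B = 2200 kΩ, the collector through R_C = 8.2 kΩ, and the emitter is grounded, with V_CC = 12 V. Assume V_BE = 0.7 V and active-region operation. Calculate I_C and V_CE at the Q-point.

Base loop: V_CC = I_B·R_B + V_BE, so I_B = (12 − 0.7)/2200 kΩ = 0.00514 mA.
In the active region I_C = β·I_B = 75 × 0.00514 = 0.385 mA.
Collector loop: V_CE = V_CC − I_C·R_C = 12 − 0.385×8.2 = 8.84 V.
Since V_CE = 8.84 V > V_CE(sat) ≈ 0.2 V, the transistor is in the active region as assumed.

I_C ≈ 0.39 mA, V_CE ≈ 8.8 V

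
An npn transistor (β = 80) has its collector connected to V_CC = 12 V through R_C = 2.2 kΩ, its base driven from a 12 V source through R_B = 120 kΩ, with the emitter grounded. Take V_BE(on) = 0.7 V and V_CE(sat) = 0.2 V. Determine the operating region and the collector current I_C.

Assume active: I_B = (12 − 0.7)/120 = 0.0942 mA, giving I_C = β·I_B = 7.53 mA.
But then V_CE = 12 − 7.53×2.2 = -4.57 V < V_CE(sat) = 0.2 V — impossible in the active region.
So the transistor is saturated. With V_CE = 0.2 V, I_C = (V_CC − 0.2)/R_C = 11.8/2.2 = 5.36 mA.
Check: β·I_B = 7.53 mA > I_C = 5.36 mA, confirming saturation.

saturation; I_C ≈ 5.4 mA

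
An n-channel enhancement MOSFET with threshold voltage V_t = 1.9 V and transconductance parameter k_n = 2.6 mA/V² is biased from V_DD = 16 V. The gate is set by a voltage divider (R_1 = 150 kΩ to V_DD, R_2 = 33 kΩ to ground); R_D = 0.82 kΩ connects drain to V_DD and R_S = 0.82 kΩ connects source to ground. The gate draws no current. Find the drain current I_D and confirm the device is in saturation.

I_D ≈ 0.47 mA

V_G = V_DD·R_2/(R_1+R_2) = 16×33/183 = 2.89 V.
Assume saturation: I_D = (k_n/2)(V_GS − V_t)² with V_GS = V_G − I_D·R_S = 2.89 − 0.82·I_D.
Substituting gives 0.874·I_D² − 3.1·I_D + 1.26 = 0, with roots I_D = 0.469 or 3.08 mA.
The root I_D = 3.08 mA gives V_GS = 0.361 V ≤ V_t, so take I_D = 0.469 mA.
Then V_GS = 2.5 V and V_DS = V_DD − I_D(R_D+R_S) = 16 − 0.469×1.64 = 15.2 V.
Saturation requires V_DS ≥ V_GS − V_t = 0.601 V; 15.2 ≥ 0.601 ✓.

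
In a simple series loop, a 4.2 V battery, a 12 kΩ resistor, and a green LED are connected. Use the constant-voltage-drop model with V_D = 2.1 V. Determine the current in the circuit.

I ≈ 0.18 mA

KVL around the loop: 4.2 = V_D + I·R = 2.1 + I × 12 kΩ.
So I = (4.2 − 2.1) / 12 kΩ = 2.1 / 12 = 0.175 mA.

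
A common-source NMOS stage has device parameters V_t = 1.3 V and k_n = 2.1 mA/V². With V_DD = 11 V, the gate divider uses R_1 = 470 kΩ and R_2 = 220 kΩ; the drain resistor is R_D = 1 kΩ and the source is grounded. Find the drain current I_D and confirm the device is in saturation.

V_G = V_DD·R_2/(R_1+R_2) = 11×220/690 = 3.51 V. With the source grounded, V_GS = V_G = 3.51 V.
Assume saturation: I_D = (k_n/2)(V_GS − V_t)² = (2.1/2)×(3.51 − 1.3)² = 1.05×2.21² = 5.12 mA.
V_DS = V_DD − I_D·R_D = 11 − 5.12×1 = 5.88 V.
Saturation requires V_DS ≥ V_GS − V_t = 2.21 V; 5.88 ≥ 2.21 ✓.

I_D ≈ 5.1 mA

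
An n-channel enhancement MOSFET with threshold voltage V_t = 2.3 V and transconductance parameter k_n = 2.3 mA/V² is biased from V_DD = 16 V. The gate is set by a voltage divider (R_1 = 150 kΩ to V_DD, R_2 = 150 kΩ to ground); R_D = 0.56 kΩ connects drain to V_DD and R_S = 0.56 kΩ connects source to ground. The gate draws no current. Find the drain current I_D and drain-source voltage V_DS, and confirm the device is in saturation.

V_G = V_DD·R_2/(R_1+R_2) = 16×150/300 = 8 V.
Assume saturation: I_D = (k_n/2)(V_GS − V_t)² with V_GS = V_G − I_D·R_S = 8 − 0.56·I_D.
Substituting gives 0.361·I_D² − 8.34·I_D + 37.4 = 0, with roots I_D = 6.07 or 17.1 mA.
The root I_D = 17.1 mA gives V_GS = -1.55 V ≤ V_t, so take I_D = 6.07 mA.
Then V_GS = 4.6 V and V_DS = V_DD − I_D(R_D+R_S) = 16 − 6.07×1.12 = 9.2 V.
Saturation requires V_DS ≥ V_GS − V_t = 2.3 V; 9.2 ≥ 2.3 ✓.

I_D ≈ 6.1 mA, V_DS ≈ 9.2 V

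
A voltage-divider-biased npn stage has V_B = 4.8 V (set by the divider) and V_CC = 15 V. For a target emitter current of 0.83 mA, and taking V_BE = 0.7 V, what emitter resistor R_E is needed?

R_E ≈ 4.9 kΩ

V_E = V_B − V_BE = 4.8 − 0.7 = 4.1 V.
R_E = V_E / I_E = 4.1 / 0.83 = 4.94 kΩ.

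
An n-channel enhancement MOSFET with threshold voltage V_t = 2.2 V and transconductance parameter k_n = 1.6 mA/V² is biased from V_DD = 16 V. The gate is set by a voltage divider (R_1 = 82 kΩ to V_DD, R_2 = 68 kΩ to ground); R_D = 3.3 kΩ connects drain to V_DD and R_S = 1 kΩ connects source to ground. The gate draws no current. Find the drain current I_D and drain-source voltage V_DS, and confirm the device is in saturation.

I_D ≈ 3.1 mA, V_DS ≈ 2.7 V

V_G = V_DD·R_2/(R_1+R_2) = 16×68/150 = 7.25 V.
Assume saturation: I_D = (k_n/2)(V_GS − V_t)² with V_GS = V_G − I_D·R_S = 7.25 − 1·I_D.
Substituting gives 0.8·I_D² − 9.09·I_D + 20.4 = 0, with roots I_D = 3.09 or 8.27 mA.
The root I_D = 8.27 mA gives V_GS = -1.01 V ≤ V_t, so take I_D = 3.09 mA.
Then V_GS = 4.16 V and V_DS = V_DD − I_D(R_D+R_S) = 16 − 3.09×4.3 = 2.72 V.
Saturation requires V_DS ≥ V_GS − V_t = 1.96 V; 2.72 ≥ 1.96 ✓.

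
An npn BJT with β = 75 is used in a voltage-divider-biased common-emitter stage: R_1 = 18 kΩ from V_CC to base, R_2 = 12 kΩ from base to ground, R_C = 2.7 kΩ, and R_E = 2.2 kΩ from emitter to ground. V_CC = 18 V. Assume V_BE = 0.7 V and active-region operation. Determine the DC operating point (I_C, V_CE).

I_C ≈ 2.8 mA, V_CE ≈ 4.2 V

Thevenize the base divider: V_Th = V_CC·R_2/(R_1+R_2) = 18×12/30 = 7.2 V, R_Th = R_1‖R_2 = 7.2 kΩ.
Base-emitter loop: V_Th = I_B·R_Th + V_BE + (β+1)I_B·R_E, so I_B = (7.2 − 0.7) / (7.2 + 76×2.2) = 0.0373 mA.
I_C = β·I_B = 75×0.0373 = 2.8 mA, and I_E = (β+1)I_B = 2.83 mA.
V_CE = V_CC − I_C·R_C − I_E·R_E = 18 − 2.8×2.7 − 2.83×2.2 = 4.22 V.
V_CE = 4.22 V > 0.2 V confirms active-region operation.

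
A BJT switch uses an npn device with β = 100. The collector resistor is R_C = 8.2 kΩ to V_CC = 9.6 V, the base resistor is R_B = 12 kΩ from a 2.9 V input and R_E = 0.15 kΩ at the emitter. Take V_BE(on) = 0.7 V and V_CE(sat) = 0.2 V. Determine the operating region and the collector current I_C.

Assume active: I_B = (2.9 − 0.7)/(12 + 101×0.15) = 0.081 mA, I_C = β·I_B = 8.1 mA.
Then V_CE = 9.6 − 8.1×8.2 − 8.18×0.15 = -58.1 V < 0.2 V — the active assumption fails.
Re-solve with V_CE = 0.2 V. KCL at the emitter: V_E/R_E = (V_BB−0.7−V_E)/R_B + (V_CC−0.2−V_E)/R_C, giving V_E = 0.193 V.
I_C = (V_CC − 0.2 − V_E)/R_C = (9.4 − 0.193)/8.2 = 1.12 mA.
Check: I_B = (2.2 − 0.193)/12 = 0.167 mA, and β·I_B = 16.7 mA > I_C, confirming saturation.

saturation; I_C ≈ 1.1 mA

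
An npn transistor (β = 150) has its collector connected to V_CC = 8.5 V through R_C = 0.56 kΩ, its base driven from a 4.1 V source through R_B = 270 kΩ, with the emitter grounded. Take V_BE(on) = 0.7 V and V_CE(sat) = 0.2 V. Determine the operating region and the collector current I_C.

Assume active. Base-emitter loop: I_B = (V_BB − V_BE)/R_B = (4.1 − 0.7)/270 = 0.0126 mA.
I_C = β·I_B = 150×0.0126 = 1.89 mA.
V_CE = V_CC − I_C·R_C = 8.5 − 1.89×0.56 = 7.44 V > V_CE(sat), so the active-region assumption holds.

active; I_C ≈ 1.9 mA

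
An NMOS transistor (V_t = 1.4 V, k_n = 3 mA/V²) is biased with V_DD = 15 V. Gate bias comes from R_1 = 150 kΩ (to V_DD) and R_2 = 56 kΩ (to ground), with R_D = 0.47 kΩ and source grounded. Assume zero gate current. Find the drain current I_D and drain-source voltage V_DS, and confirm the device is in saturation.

V_G = V_DD·R_2/(R_1+R_2) = 15×56/206 = 4.08 V. With the source grounded, V_GS = V_G = 4.08 V.
Assume saturation: I_D = (k_n/2)(V_GS − V_t)² = (3/2)×(4.08 − 1.4)² = 1.5×2.68² = 10.8 mA.
V_DS = V_DD − I_D·R_D = 15 − 10.8×0.47 = 9.95 V.
Saturation requires V_DS ≥ V_GS − V_t = 2.68 V; 9.95 ≥ 2.68 ✓.

I_D ≈ 11 mA, V_DS ≈ 9.9 V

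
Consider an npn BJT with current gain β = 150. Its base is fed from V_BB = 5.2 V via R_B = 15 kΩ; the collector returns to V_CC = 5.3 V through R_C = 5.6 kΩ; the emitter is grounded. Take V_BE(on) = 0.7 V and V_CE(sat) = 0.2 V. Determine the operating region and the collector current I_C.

Assume active: I_B = (5.2 − 0.7)/15 = 0.3 mA, giving I_C = β·I_B = 45 mA.
But then V_CE = 5.3 − 45×5.6 = -247 V < V_CE(sat) = 0.2 V — impossible in the active region.
So the transistor is saturated. With V_CE = 0.2 V, I_C = (V_CC − 0.2)/R_C = 5.1/5.6 = 0.911 mA.
Check: β·I_B = 45 mA > I_C = 0.911 mA, confirming saturation.

saturation; I_C ≈ 0.91 mA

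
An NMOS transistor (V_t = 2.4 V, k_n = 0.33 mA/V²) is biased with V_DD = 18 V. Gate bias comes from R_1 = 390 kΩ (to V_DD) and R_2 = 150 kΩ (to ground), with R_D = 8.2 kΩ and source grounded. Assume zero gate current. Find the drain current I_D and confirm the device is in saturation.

V_G = V_DD·R_2/(R_1+R_2) = 18×150/540 = 5 V. With the source grounded, V_GS = V_G = 5 V.
Assume saturation: I_D = (k_n/2)(V_GS − V_t)² = (0.33/2)×(5 − 2.4)² = 0.165×2.6² = 1.12 mA.
V_DS = V_DD − I_D·R_D = 18 − 1.12×8.2 = 8.85 V.
Saturation requires V_DS ≥ V_GS − V_t = 2.6 V; 8.85 ≥ 2.6 ✓.

I_D ≈ 1.1 mA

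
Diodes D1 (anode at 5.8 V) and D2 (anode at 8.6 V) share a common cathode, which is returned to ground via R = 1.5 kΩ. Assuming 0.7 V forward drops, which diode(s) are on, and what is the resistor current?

Only D2 conducts; I_R ≈ 5.3 mA

Assume both conduct. Then node N would need to be at both 5.8−0.7 = 5.1 V and 8.6−0.7 = 7.9 V, which is impossible.
Assume only D2 conducts: V_N = 8.6 − 0.7 = 7.9 V, so I_R = 7.9/1.5 = 5.27 mA.
Check D1: its anode-to-cathode voltage is 5.8 − 7.9 = -2.1 V < 0.7 V, so it is off. The assumption is consistent.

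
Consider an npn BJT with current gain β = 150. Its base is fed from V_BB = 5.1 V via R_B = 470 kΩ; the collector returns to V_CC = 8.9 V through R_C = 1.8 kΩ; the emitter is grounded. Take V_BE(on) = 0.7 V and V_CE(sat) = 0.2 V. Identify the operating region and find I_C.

active; I_C ≈ 1.4 mA

Assume active. Base-emitter loop: I_B = (V_BB − V_BE)/R_B = (5.1 − 0.7)/470 = 0.00936 mA.
I_C = β·I_B = 150×0.00936 = 1.4 mA.
V_CE = V_CC − I_C·R_C = 8.9 − 1.4×1.8 = 6.37 V > V_CE(sat), so the active-region assumption holds.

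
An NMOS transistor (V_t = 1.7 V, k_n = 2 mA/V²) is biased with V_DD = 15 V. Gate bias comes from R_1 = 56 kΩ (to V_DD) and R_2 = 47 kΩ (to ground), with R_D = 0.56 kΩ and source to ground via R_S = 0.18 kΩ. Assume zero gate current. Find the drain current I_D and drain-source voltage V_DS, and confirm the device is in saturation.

I_D ≈ 11 mA, V_DS ≈ 7.2 V

V_G = V_DD·R_2/(R_1+R_2) = 15×47/103 = 6.84 V.
Assume saturation: I_D = (k_n/2)(V_GS − V_t)² with V_GS = V_G − I_D·R_S = 6.84 − 0.18·I_D.
Substituting gives 0.0324·I_D² − 2.85·I_D + 26.5 = 0, with roots I_D = 10.5 or 77.5 mA.
The root I_D = 77.5 mA gives V_GS = -7.1 V ≤ V_t, so take I_D = 10.5 mA.
Then V_GS = 4.95 V and V_DS = V_DD − I_D(R_D+R_S) = 15 − 10.5×0.74 = 7.2 V.
Saturation requires V_DS ≥ V_GS − V_t = 3.25 V; 7.2 ≥ 3.25 ✓.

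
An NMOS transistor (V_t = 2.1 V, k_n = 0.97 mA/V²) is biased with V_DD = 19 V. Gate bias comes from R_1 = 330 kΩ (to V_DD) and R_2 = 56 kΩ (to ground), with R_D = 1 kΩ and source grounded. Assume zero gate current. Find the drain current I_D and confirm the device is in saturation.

V_G = V_DD·R_2/(R_1+R_2) = 19×56/386 = 2.76 V. With the source grounded, V_GS = V_G = 2.76 V.
Assume saturation: I_D = (k_n/2)(V_GS − V_t)² = (0.97/2)×(2.76 − 2.1)² = 0.485×0.656² = 0.209 mA.
V_DS = V_DD − I_D·R_D = 19 − 0.209×1 = 18.8 V.
Saturation requires V_DS ≥ V_GS − V_t = 0.656 V; 18.8 ≥ 0.656 ✓.

I_D ≈ 0.21 mA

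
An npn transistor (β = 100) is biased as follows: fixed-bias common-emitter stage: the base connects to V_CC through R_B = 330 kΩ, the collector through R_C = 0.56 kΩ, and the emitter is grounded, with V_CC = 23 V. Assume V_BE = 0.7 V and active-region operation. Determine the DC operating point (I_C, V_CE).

I_C ≈ 6.8 mA, V_CE ≈ 19 V

Base loop: V_CC = I_B·R_B + V_BE, so I_B = (23 − 0.7)/330 kΩ = 0.0676 mA.
In the active region I_C = β·I_B = 100 × 0.0676 = 6.76 mA.
Collector loop: V_CE = V_CC − I_C·R_C = 23 − 6.76×0.56 = 19.2 V.
Since V_CE = 19.2 V > V_CE(sat) ≈ 0.2 V, the transistor is in the active region as assumed.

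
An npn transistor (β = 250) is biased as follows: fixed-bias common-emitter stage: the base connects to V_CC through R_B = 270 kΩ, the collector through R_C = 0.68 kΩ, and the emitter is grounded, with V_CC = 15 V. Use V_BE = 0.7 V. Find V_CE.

V_CE ≈ 6 V

Base loop: V_CC = I_B·R_B + V_BE, so I_B = (15 − 0.7)/270 kΩ = 0.053 mA.
In the active region I_C = β·I_B = 250 × 0.053 = 13.2 mA.
Collector loop: V_CE = V_CC − I_C·R_C = 15 − 13.2×0.68 = 6 V.
Since V_CE = 6 V > V_CE(sat) ≈ 0.2 V, the transistor is in the active region as assumed.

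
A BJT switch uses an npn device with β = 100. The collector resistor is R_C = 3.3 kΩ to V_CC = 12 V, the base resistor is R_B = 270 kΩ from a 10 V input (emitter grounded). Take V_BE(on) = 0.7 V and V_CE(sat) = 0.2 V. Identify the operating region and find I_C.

active; I_C ≈ 3.4 mA

Assume active. Base-emitter loop: I_B = (V_BB − V_BE)/R_B = (10 − 0.7)/270 = 0.0344 mA.
I_C = β·I_B = 100×0.0344 = 3.44 mA.
V_CE = V_CC − I_C·R_C = 12 − 3.44×3.3 = 0.633 V > V_CE(sat), so the active-region assumption holds.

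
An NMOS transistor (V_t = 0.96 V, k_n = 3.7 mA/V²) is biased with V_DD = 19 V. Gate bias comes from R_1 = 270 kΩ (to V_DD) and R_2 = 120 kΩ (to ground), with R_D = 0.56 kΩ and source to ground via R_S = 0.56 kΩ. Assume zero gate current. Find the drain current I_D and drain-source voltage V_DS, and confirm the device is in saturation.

I_D ≈ 5.6 mA, V_DS ≈ 13 V

V_G = V_DD·R_2/(R_1+R_2) = 19×120/390 = 5.85 V.
Assume saturation: I_D = (k_n/2)(V_GS − V_t)² with V_GS = V_G − I_D·R_S = 5.85 − 0.56·I_D.
Substituting gives 0.58·I_D² − 11.1·I_D + 44.2 = 0, with roots I_D = 5.61 or 13.6 mA.
The root I_D = 13.6 mA gives V_GS = -1.75 V ≤ V_t, so take I_D = 5.61 mA.
Then V_GS = 2.7 V and V_DS = V_DD − I_D(R_D+R_S) = 19 − 5.61×1.12 = 12.7 V.
Saturation requires V_DS ≥ V_GS − V_t = 1.74 V; 12.7 ≥ 1.74 ✓.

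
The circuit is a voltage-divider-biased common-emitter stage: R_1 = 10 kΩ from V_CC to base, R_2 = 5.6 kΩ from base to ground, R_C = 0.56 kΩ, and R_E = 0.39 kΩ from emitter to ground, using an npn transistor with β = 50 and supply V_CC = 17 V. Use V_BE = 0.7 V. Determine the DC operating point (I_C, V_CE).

Thevenize the base divider: V_Th = V_CC·R_2/(R_1+R_2) = 17×5.6/15.6 = 6.1 V, R_Th = R_1‖R_2 = 3.59 kΩ.
Base-emitter loop: V_Th = I_B·R_Th + V_BE + (β+1)I_B·R_E, so I_B = (6.1 − 0.7) / (3.59 + 51×0.39) = 0.23 mA.
I_C = β·I_B = 50×0.23 = 11.5 mA, and I_E = (β+1)I_B = 11.7 mA.
V_CE = V_CC − I_C·R_C − I_E·R_E = 17 − 11.5×0.56 − 11.7×0.39 = 5.98 V.
V_CE = 5.98 V > 0.2 V confirms active-region operation.

I_C ≈ 12 mA, V_CE ≈ 6 V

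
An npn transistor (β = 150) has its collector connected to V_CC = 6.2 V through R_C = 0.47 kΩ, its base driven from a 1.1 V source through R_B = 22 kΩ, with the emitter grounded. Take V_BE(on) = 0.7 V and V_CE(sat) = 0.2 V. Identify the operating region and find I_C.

active; I_C ≈ 2.7 mA

Assume active. Base-emitter loop: I_B = (V_BB − V_BE)/R_B = (1.1 − 0.7)/22 = 0.0182 mA.
I_C = β·I_B = 150×0.0182 = 2.73 mA.
V_CE = V_CC − I_C·R_C = 6.2 − 2.73×0.47 = 4.92 V > V_CE(sat), so the active-region assumption holds.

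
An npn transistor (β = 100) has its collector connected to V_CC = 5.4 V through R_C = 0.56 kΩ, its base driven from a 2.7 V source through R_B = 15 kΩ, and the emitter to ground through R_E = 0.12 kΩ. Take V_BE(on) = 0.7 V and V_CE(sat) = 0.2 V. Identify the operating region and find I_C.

active; I_C ≈ 7.4 mA

Assume active. Base-emitter loop: I_B = (V_BB − V_BE)/(R_B + (β+1)R_E) = (2.7 − 0.7)/(15 + 101×0.12) = 0.0737 mA.
I_C = β·I_B = 100×0.0737 = 7.37 mA.
V_CE = V_CC − I_C·R_C − I_E·R_E = 5.4 − 7.37×0.56 − 7.45×0.12 = 0.376 V > V_CE(sat), so the active-region assumption holds.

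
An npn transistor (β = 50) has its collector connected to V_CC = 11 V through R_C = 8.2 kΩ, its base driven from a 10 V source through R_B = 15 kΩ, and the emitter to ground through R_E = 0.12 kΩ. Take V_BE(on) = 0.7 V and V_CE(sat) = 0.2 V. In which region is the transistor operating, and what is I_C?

Assume active: I_B = (10 − 0.7)/(15 + 51×0.12) = 0.44 mA, I_C = β·I_B = 22 mA.
Then V_CE = 11 − 22×8.2 − 22.5×0.12 = -172 V < 0.2 V — the active assumption fails.
Re-solve with V_CE = 0.2 V. KCL at the emitter: V_E/R_E = (V_BB−0.7−V_E)/R_B + (V_CC−0.2−V_E)/R_C, giving V_E = 0.227 V.
I_C = (V_CC − 0.2 − V_E)/R_C = (10.8 − 0.227)/8.2 = 1.29 mA.
Check: I_B = (9.3 − 0.227)/15 = 0.605 mA, and β·I_B = 30.2 mA > I_C, confirming saturation.

saturation; I_C ≈ 1.3 mA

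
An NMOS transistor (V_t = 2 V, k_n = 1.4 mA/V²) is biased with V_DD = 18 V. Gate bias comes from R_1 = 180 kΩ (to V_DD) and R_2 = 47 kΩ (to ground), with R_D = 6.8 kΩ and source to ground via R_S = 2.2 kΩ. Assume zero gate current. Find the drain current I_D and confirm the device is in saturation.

V_G = V_DD·R_2/(R_1+R_2) = 18×47/227 = 3.73 V.
Assume saturation: I_D = (k_n/2)(V_GS − V_t)² with V_GS = V_G − I_D·R_S = 3.73 − 2.2·I_D.
Substituting gives 3.39·I_D² − 6.32·I_D + 2.09 = 0, with roots I_D = 0.429 or 1.44 mA.
The root I_D = 1.44 mA gives V_GS = 0.568 V ≤ V_t, so take I_D = 0.429 mA.
Then V_GS = 2.78 V and V_DS = V_DD − I_D(R_D+R_S) = 18 − 0.429×9 = 14.1 V.
Saturation requires V_DS ≥ V_GS − V_t = 0.783 V; 14.1 ≥ 0.783 ✓.

I_D ≈ 0.43 mA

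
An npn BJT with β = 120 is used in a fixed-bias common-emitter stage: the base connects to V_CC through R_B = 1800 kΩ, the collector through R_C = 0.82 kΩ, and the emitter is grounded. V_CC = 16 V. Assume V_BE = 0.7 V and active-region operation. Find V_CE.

Base loop: V_CC = I_B·R_B + V_BE, so I_B = (16 − 0.7)/1800 kΩ = 0.0085 mA.
In the active region I_C = β·I_B = 120 × 0.0085 = 1.02 mA.
Collector loop: V_CE = V_CC − I_C·R_C = 16 − 1.02×0.82 = 15.2 V.
Since V_CE = 15.2 V > V_CE(sat) ≈ 0.2 V, the transistor is in the active region as assumed.

V_CE ≈ 15 V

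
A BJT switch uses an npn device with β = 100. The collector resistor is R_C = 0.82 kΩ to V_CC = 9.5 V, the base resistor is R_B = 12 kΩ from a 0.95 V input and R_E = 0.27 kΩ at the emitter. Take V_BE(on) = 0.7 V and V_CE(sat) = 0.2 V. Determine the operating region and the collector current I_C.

active; I_C ≈ 0.64 mA

Assume active. Base-emitter loop: I_B = (V_BB − V_BE)/(R_B + (β+1)R_E) = (0.95 − 0.7)/(12 + 101×0.27) = 0.00637 mA.
I_C = β·I_B = 100×0.00637 = 0.637 mA.
V_CE = V_CC − I_C·R_C − I_E·R_E = 9.5 − 0.637×0.82 − 0.643×0.27 = 8.8 V > V_CE(sat), so the active-region assumption holds.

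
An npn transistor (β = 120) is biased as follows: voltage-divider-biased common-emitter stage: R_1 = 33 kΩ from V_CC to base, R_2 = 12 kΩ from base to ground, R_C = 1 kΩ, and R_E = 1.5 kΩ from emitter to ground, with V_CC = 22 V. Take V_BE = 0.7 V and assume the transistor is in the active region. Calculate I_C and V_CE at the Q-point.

Thevenize the base divider: V_Th = V_CC·R_2/(R_1+R_2) = 22×12/45 = 5.87 V, R_Th = R_1‖R_2 = 8.8 kΩ.
Base-emitter loop: V_Th = I_B·R_Th + V_BE + (β+1)I_B·R_E, so I_B = (5.87 − 0.7) / (8.8 + 121×1.5) = 0.0272 mA.
I_C = β·I_B = 120×0.0272 = 3.26 mA, and I_E = (β+1)I_B = 3.29 mA.
V_CE = V_CC − I_C·R_C − I_E·R_E = 22 − 3.26×1 − 3.29×1.5 = 13.8 V.
V_CE = 13.8 V > 0.2 V confirms active-region operation.

I_C ≈ 3.3 mA, V_CE ≈ 14 V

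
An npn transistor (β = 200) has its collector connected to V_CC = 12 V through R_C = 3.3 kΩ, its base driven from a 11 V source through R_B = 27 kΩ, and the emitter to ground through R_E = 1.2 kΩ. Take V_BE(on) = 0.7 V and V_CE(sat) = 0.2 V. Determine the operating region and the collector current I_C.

saturation; I_C ≈ 2.6 mA

Assume active: I_B = (11 − 0.7)/(27 + 201×1.2) = 0.0384 mA, I_C = β·I_B = 7.68 mA.
Then V_CE = 12 − 7.68×3.3 − 7.72×1.2 = -22.6 V < 0.2 V — the active assumption fails.
Re-solve with V_CE = 0.2 V. KCL at the emitter: V_E/R_E = (V_BB−0.7−V_E)/R_B + (V_CC−0.2−V_E)/R_C, giving V_E = 3.37 V.
I_C = (V_CC − 0.2 − V_E)/R_C = (11.8 − 3.37)/3.3 = 2.55 mA.
Check: I_B = (10.3 − 3.37)/27 = 0.257 mA, and β·I_B = 51.3 mA > I_C, confirming saturation.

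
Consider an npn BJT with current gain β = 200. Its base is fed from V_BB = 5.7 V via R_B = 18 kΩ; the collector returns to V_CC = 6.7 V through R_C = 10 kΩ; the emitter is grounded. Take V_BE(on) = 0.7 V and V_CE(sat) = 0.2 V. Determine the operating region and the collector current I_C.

Assume active: I_B = (5.7 − 0.7)/18 = 0.278 mA, giving I_C = β·I_B = 55.6 mA.
But then V_CE = 6.7 − 55.6×10 = -549 V < V_CE(sat) = 0.2 V — impossible in the active region.
So the transistor is saturated. With V_CE = 0.2 V, I_C = (V_CC − 0.2)/R_C = 6.5/10 = 0.65 mA.
Check: β·I_B = 55.6 mA > I_C = 0.65 mA, confirming saturation.

saturation; I_C ≈ 0.65 mA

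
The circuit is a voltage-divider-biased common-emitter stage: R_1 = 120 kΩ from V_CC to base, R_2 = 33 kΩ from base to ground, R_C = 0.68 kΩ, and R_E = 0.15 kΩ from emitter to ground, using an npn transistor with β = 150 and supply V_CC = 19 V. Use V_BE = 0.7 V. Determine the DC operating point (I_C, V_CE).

Thevenize the base divider: V_Th = V_CC·R_2/(R_1+R_2) = 19×33/153 = 4.1 V, R_Th = R_1‖R_2 = 25.9 kΩ.
Base-emitter loop: V_Th = I_B·R_Th + V_BE + (β+1)I_B·R_E, so I_B = (4.1 − 0.7) / (25.9 + 151×0.15) = 0.07 mA.
I_C = β·I_B = 150×0.07 = 10.5 mA, and I_E = (β+1)I_B = 10.6 mA.
V_CE = V_CC − I_C·R_C − I_E·R_E = 19 − 10.5×0.68 − 10.6×0.15 = 10.3 V.
V_CE = 10.3 V > 0.2 V confirms active-region operation.

I_C ≈ 11 mA, V_CE ≈ 10 V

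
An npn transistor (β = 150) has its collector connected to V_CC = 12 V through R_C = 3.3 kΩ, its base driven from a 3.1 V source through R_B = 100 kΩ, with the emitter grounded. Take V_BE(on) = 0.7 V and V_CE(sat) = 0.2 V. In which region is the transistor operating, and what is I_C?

Assume active: I_B = (3.1 − 0.7)/100 = 0.024 mA, giving I_C = β·I_B = 3.6 mA.
But then V_CE = 12 − 3.6×3.3 = 0.12 V < V_CE(sat) = 0.2 V — impossible in the active region.
So the transistor is saturated. With V_CE = 0.2 V, I_C = (V_CC − 0.2)/R_C = 11.8/3.3 = 3.58 mA.
Check: β·I_B = 3.6 mA > I_C = 3.58 mA, confirming saturation.

saturation; I_C ≈ 3.6 mA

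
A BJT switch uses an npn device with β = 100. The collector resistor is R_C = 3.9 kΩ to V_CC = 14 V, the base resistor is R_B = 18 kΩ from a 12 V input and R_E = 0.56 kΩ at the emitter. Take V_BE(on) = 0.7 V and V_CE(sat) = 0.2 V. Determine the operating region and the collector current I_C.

saturation; I_C ≈ 3 mA

Assume active: I_B = (12 − 0.7)/(18 + 101×0.56) = 0.152 mA, I_C = β·I_B = 15.2 mA.
Then V_CE = 14 − 15.2×3.9 − 15.3×0.56 = -53.7 V < 0.2 V — the active assumption fails.
Re-solve with V_CE = 0.2 V. KCL at the emitter: V_E/R_E = (V_BB−0.7−V_E)/R_B + (V_CC−0.2−V_E)/R_C, giving V_E = 1.99 V.
I_C = (V_CC − 0.2 − V_E)/R_C = (13.8 − 1.99)/3.9 = 3.03 mA.
Check: I_B = (11.3 − 1.99)/18 = 0.517 mA, and β·I_B = 51.7 mA > I_C, confirming saturation.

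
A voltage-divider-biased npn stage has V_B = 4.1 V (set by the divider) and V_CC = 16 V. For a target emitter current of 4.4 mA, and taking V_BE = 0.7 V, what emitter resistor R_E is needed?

V_E = V_B − V_BE = 4.1 − 0.7 = 3.4 V.
R_E = V_E / I_E = 3.4 / 4.4 = 0.773 kΩ.

R_E ≈ 0.77 kΩ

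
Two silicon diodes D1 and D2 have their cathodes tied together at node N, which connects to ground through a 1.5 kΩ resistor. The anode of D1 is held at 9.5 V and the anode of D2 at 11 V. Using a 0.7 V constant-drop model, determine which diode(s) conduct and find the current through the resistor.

Only D2 conducts; I_R ≈ 6.9 mA

Assume both conduct. Then node N would need to be at both 9.5−0.7 = 8.8 V and 11−0.7 = 10.3 V, which is impossible.
Assume only D2 conducts: V_N = 11 − 0.7 = 10.3 V, so I_R = 10.3/1.5 = 6.87 mA.
Check D1: its anode-to-cathode voltage is 9.5 − 10.3 = -0.8 V < 0.7 V, so it is off. The assumption is consistent.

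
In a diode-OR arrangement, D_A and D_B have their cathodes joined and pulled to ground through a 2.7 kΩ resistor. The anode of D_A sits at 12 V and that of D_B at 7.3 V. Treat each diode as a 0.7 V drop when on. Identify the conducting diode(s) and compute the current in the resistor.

Assume both conduct. Then node N would need to be at both 12−0.7 = 11.3 V and 7.3−0.7 = 6.6 V, which is impossible.
Assume only D_A conducts: V_N = 12 − 0.7 = 11.3 V, so I_R = 11.3/2.7 = 4.19 mA.
Check D_B: its anode-to-cathode voltage is 7.3 − 11.3 = -4 V < 0.7 V, so it is off. The assumption is consistent.

Only D_A conducts; I_R ≈ 4.2 mA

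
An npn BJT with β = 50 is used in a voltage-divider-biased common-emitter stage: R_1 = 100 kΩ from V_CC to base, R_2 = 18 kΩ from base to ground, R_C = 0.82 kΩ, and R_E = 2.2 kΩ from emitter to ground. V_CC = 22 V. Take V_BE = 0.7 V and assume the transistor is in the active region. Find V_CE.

V_CE ≈ 19 V

Thevenize the base divider: V_Th = V_CC·R_2/(R_1+R_2) = 22×18/118 = 3.36 V, R_Th = R_1‖R_2 = 15.3 kΩ.
Base-emitter loop: V_Th = I_B·R_Th + V_BE + (β+1)I_B·R_E, so I_B = (3.36 − 0.7) / (15.3 + 51×2.2) = 0.0208 mA.
I_C = β·I_B = 50×0.0208 = 1.04 mA, and I_E = (β+1)I_B = 1.06 mA.
V_CE = V_CC − I_C·R_C − I_E·R_E = 22 − 1.04×0.82 − 1.06×2.2 = 18.8 V.
V_CE = 18.8 V > 0.2 V confirms active-region operation.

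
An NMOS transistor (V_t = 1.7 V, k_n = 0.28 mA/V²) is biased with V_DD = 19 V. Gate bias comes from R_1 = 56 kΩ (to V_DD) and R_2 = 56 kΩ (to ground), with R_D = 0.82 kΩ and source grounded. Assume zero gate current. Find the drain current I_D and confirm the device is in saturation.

I_D ≈ 8.5 mA

V_G = V_DD·R_2/(R_1+R_2) = 19×56/112 = 9.5 V. With the source grounded, V_GS = V_G = 9.5 V.
Assume saturation: I_D = (k_n/2)(V_GS − V_t)² = (0.28/2)×(9.5 − 1.7)² = 0.14×7.8² = 8.52 mA.
V_DS = V_DD − I_D·R_D = 19 − 8.52×0.82 = 12 V.
Saturation requires V_DS ≥ V_GS − V_t = 7.8 V; 12 ≥ 7.8 ✓.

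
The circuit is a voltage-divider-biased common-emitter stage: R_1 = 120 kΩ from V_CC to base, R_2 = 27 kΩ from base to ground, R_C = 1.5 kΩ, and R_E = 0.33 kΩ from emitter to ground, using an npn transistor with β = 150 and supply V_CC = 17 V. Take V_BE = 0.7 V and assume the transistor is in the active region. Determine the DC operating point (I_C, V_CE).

Thevenize the base divider: V_Th = V_CC·R_2/(R_1+R_2) = 17×27/147 = 3.12 V, R_Th = R_1‖R_2 = 22 kΩ.
Base-emitter loop: V_Th = I_B·R_Th + V_BE + (β+1)I_B·R_E, so I_B = (3.12 − 0.7) / (22 + 151×0.33) = 0.0337 mA.
I_C = β·I_B = 150×0.0337 = 5.06 mA, and I_E = (β+1)I_B = 5.09 mA.
V_CE = V_CC − I_C·R_C − I_E·R_E = 17 − 5.06×1.5 − 5.09×0.33 = 7.74 V.
V_CE = 7.74 V > 0.2 V confirms active-region operation.

I_C ≈ 5.1 mA, V_CE ≈ 7.7 V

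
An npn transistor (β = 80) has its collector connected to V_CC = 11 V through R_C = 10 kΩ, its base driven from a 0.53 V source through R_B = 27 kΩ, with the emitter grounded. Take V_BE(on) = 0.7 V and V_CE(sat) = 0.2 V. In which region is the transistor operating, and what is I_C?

V_BB = 0.53 V ≤ V_BE(on) = 0.7 V, so the base-emitter junction is not forward biased.
The transistor is in cutoff: I_B = I_C = 0.

cutoff; I_C ≈ 0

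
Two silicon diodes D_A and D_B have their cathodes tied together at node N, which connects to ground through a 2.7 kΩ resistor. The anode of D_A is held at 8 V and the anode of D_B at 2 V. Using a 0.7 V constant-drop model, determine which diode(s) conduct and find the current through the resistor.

Assume both conduct. Then node N would need to be at both 8−0.7 = 7.3 V and 2−0.7 = 1.3 V, which is impossible.
Assume only D_A conducts: V_N = 8 − 0.7 = 7.3 V, so I_R = 7.3/2.7 = 2.7 mA.
Check D_B: its anode-to-cathode voltage is 2 − 7.3 = -5.3 V < 0.7 V, so it is off. The assumption is consistent.

Only D_A conducts; I_R ≈ 2.7 mA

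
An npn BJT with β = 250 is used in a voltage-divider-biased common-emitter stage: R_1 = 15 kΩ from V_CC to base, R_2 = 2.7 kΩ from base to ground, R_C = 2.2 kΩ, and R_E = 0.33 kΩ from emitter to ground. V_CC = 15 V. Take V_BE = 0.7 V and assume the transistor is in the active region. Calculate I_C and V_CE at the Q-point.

Thevenize the base divider: V_Th = V_CC·R_2/(R_1+R_2) = 15×2.7/17.7 = 2.29 V, R_Th = R_1‖R_2 = 2.29 kΩ.
Base-emitter loop: V_Th = I_B·R_Th + V_BE + (β+1)I_B·R_E, so I_B = (2.29 − 0.7) / (2.29 + 251×0.33) = 0.0187 mA.
I_C = β·I_B = 250×0.0187 = 4.66 mA, and I_E = (β+1)I_B = 4.68 mA.
V_CE = V_CC − I_C·R_C − I_E·R_E = 15 − 4.66×2.2 − 4.68×0.33 = 3.19 V.
V_CE = 3.19 V > 0.2 V confirms active-region operation.

I_C ≈ 4.7 mA, V_CE ≈ 3.2 V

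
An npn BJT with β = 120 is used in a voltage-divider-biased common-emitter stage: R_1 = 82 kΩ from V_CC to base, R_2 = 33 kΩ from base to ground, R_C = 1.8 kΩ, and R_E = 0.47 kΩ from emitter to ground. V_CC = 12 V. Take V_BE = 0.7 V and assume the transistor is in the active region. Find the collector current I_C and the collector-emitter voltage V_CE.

I_C ≈ 4.1 mA, V_CE ≈ 2.7 V

Thevenize the base divider: V_Th = V_CC·R_2/(R_1+R_2) = 12×33/115 = 3.44 V, R_Th = R_1‖R_2 = 23.5 kΩ.
Base-emitter loop: V_Th = I_B·R_Th + V_BE + (β+1)I_B·R_E, so I_B = (3.44 − 0.7) / (23.5 + 121×0.47) = 0.0341 mA.
I_C = β·I_B = 120×0.0341 = 4.09 mA, and I_E = (β+1)I_B = 4.13 mA.
V_CE = V_CC − I_C·R_C − I_E·R_E = 12 − 4.09×1.8 − 4.13×0.47 = 2.69 V.
V_CE = 2.69 V > 0.2 V confirms active-region operation.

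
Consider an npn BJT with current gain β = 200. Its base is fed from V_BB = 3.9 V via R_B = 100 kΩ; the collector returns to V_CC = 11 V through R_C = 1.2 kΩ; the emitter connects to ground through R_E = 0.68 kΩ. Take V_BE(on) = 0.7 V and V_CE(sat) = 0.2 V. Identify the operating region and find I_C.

active; I_C ≈ 2.7 mA

Assume active. Base-emitter loop: I_B = (V_BB − V_BE)/(R_B + (β+1)R_E) = (3.9 − 0.7)/(100 + 201×0.68) = 0.0135 mA.
I_C = β·I_B = 200×0.0135 = 2.7 mA.
V_CE = V_CC − I_C·R_C − I_E·R_E = 11 − 2.7×1.2 − 2.72×0.68 = 5.91 V > V_CE(sat), so the active-region assumption holds.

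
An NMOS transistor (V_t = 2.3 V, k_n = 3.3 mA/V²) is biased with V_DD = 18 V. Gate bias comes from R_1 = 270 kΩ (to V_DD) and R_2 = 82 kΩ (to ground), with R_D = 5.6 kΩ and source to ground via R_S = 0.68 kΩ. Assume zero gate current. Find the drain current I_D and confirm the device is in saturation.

V_G = V_DD·R_2/(R_1+R_2) = 18×82/352 = 4.19 V.
Assume saturation: I_D = (k_n/2)(V_GS − V_t)² with V_GS = V_G − I_D·R_S = 4.19 − 0.68·I_D.
Substituting gives 0.763·I_D² − 5.25·I_D + 5.91 = 0, with roots I_D = 1.42 or 5.46 mA.
The root I_D = 5.46 mA gives V_GS = 0.481 V ≤ V_t, so take I_D = 1.42 mA.
Then V_GS = 3.23 V and V_DS = V_DD − I_D(R_D+R_S) = 18 − 1.42×6.28 = 9.08 V.
Saturation requires V_DS ≥ V_GS − V_t = 0.928 V; 9.08 ≥ 0.928 ✓.

I_D ≈ 1.4 mA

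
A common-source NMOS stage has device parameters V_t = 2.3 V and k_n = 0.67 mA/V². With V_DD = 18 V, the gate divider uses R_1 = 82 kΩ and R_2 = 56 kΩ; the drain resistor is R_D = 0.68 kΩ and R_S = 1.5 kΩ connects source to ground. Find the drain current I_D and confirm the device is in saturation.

V_G = V_DD·R_2/(R_1+R_2) = 18×56/138 = 7.3 V.
Assume saturation: I_D = (k_n/2)(V_GS − V_t)² with V_GS = V_G − I_D·R_S = 7.3 − 1.5·I_D.
Substituting gives 0.754·I_D² − 6.03·I_D + 8.39 = 0, with roots I_D = 1.79 or 6.21 mA.
The root I_D = 6.21 mA gives V_GS = -2 V ≤ V_t, so take I_D = 1.79 mA.
Then V_GS = 4.61 V and V_DS = V_DD − I_D(R_D+R_S) = 18 − 1.79×2.18 = 14.1 V.
Saturation requires V_DS ≥ V_GS − V_t = 2.31 V; 14.1 ≥ 2.31 ✓.

I_D ≈ 1.8 mA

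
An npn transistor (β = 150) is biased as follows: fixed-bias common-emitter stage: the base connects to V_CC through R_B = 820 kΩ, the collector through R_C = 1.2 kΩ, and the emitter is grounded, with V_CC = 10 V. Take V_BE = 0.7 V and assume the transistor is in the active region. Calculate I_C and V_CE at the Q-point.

Base loop: V_CC = I_B·R_B + V_BE, so I_B = (10 − 0.7)/820 kΩ = 0.0113 mA.
In the active region I_C = β·I_B = 150 × 0.0113 = 1.7 mA.
Collector loop: V_CE = V_CC − I_C·R_C = 10 − 1.7×1.2 = 7.96 V.
Since V_CE = 7.96 V > V_CE(sat) ≈ 0.2 V, the transistor is in the active region as assumed.

I_C ≈ 1.7 mA, V_CE ≈ 8 V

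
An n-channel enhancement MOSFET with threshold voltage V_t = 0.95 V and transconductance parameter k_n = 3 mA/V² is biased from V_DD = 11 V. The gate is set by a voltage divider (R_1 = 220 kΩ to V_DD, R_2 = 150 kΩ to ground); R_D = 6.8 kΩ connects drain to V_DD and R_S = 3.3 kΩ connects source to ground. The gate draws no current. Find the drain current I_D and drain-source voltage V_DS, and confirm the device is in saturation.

I_D ≈ 0.84 mA, V_DS ≈ 2.5 V

V_G = V_DD·R_2/(R_1+R_2) = 11×150/370 = 4.46 V.
Assume saturation: I_D = (k_n/2)(V_GS − V_t)² with V_GS = V_G − I_D·R_S = 4.46 − 3.3·I_D.
Substituting gives 16.3·I_D² − 35.7·I_D + 18.5 = 0, with roots I_D = 0.837 or 1.35 mA.
The root I_D = 1.35 mA gives V_GS = 0.000942 V ≤ V_t, so take I_D = 0.837 mA.
Then V_GS = 1.7 V and V_DS = V_DD − I_D(R_D+R_S) = 11 − 0.837×10.1 = 2.55 V.
Saturation requires V_DS ≥ V_GS − V_t = 0.747 V; 2.55 ≥ 0.747 ✓.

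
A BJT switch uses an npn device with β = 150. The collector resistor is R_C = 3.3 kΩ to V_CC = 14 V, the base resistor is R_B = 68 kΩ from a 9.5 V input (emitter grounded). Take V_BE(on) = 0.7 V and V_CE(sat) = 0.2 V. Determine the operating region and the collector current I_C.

saturation; I_C ≈ 4.2 mA

Assume active: I_B = (9.5 − 0.7)/68 = 0.129 mA, giving I_C = β·I_B = 19.4 mA.
But then V_CE = 14 − 19.4×3.3 = -50.1 V < V_CE(sat) = 0.2 V — impossible in the active region.
So the transistor is saturated. With V_CE = 0.2 V, I_C = (V_CC − 0.2)/R_C = 13.8/3.3 = 4.18 mA.
Check: β·I_B = 19.4 mA > I_C = 4.18 mA, confirming saturation.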